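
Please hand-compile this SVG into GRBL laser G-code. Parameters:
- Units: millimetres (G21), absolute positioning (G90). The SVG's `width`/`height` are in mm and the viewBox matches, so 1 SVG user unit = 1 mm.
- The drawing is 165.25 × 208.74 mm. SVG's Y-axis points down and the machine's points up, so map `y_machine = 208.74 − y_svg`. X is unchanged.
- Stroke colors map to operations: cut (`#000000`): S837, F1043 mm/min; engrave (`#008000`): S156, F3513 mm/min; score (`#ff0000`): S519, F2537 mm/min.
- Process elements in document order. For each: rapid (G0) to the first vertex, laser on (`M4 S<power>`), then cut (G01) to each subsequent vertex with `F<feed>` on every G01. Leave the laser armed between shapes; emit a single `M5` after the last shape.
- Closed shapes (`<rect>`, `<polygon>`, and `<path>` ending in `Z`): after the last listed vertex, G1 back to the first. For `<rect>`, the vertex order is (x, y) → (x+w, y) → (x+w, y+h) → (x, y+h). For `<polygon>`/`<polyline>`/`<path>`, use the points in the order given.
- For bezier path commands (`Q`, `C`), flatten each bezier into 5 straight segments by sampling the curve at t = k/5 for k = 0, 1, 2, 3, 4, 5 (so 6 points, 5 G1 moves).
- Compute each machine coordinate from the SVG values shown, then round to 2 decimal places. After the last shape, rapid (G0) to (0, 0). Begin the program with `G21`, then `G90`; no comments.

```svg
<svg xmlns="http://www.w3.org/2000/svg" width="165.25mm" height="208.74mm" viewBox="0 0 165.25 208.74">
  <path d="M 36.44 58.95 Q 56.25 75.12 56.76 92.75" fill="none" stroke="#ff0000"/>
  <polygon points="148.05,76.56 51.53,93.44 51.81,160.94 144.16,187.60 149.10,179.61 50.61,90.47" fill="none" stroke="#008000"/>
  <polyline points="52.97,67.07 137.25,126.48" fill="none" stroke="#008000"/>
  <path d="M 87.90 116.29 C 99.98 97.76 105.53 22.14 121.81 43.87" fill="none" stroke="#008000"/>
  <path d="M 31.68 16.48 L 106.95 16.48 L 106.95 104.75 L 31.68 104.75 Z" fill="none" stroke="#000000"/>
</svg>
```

G21
G90
G0 X36.44 Y149.79
M4 S519
G01 X43.59 Y143.26 F2537
G01 X49.20 Y136.62 F2537
G01 X53.26 Y129.86 F2537
G01 X55.78 Y122.98 F2537
G01 X56.76 Y115.99 F2537
G0 X148.05 Y132.18
M4 S156
G01 X51.53 Y115.30 F3513
G01 X51.81 Y47.80 F3513
G01 X144.16 Y21.14 F3513
G01 X149.10 Y29.13 F3513
G01 X50.61 Y118.27 F3513
G01 X148.05 Y132.18 F3513
G0 X52.97 Y141.67
M4 S156
G01 X137.25 Y82.26 F3513
G0 X87.90 Y92.45
M4 S156
G01 X94.50 Y109.18 F3513
G01 X100.37 Y132.21 F3513
G01 X106.32 Y154.10 F3513
G01 X113.19 Y167.46 F3513
G01 X121.81 Y164.87 F3513
G0 X31.68 Y192.26
M4 S837
G01 X106.95 Y192.26 F1043
G01 X106.95 Y103.99 F1043
G01 X31.68 Y103.99 F1043
G01 X31.68 Y192.26 F1043
M5
G0 X0.00 Y0.00

Since the viewBox matches the mm dimensions, user units are millimetres directly. The only transform is the Y-flip y_m = 208.74 − y_svg.

Shape 1 is a quadratic bezier drawn with `<path>`. Its stroke #ff0000 means score at S519, F2537. After flipping Y the toolpath is (36.44,149.79) → (43.59,143.26) → (49.20,136.62) → (53.26,129.86) → (55.78,122.98) → (56.76,115.99).

Shape 2 is a closed polygon drawn with `<polygon>`. Its stroke #008000 means engrave at S156, F3513. After flipping Y the toolpath is (148.05,132.18) → (51.53,115.30) → (51.81,47.80) → (144.16,21.14) → (149.10,29.13) → (50.61,118.27) → (148.05,132.18), returning to the start.

Shape 3 is a line segment drawn with `<polyline>`. Its stroke #008000 means engrave at S156, F3513. After flipping Y the toolpath is (52.97,141.67) → (137.25,82.26).

Shape 4 is a cubic bezier drawn with `<path>`. Its stroke #008000 means engrave at S156, F3513. After flipping Y the toolpath is (87.90,92.45) → (94.50,109.18) → (100.37,132.21) → (106.32,154.10) → (113.19,167.46) → (121.81,164.87).

Shape 5 is a rectangle drawn with `<path>`. Its stroke #000000 means cut at S837, F1043. After flipping Y the toolpath is (31.68,192.26) → (106.95,192.26) → (106.95,103.99) → (31.68,103.99) → (31.68,192.26), returning to the start.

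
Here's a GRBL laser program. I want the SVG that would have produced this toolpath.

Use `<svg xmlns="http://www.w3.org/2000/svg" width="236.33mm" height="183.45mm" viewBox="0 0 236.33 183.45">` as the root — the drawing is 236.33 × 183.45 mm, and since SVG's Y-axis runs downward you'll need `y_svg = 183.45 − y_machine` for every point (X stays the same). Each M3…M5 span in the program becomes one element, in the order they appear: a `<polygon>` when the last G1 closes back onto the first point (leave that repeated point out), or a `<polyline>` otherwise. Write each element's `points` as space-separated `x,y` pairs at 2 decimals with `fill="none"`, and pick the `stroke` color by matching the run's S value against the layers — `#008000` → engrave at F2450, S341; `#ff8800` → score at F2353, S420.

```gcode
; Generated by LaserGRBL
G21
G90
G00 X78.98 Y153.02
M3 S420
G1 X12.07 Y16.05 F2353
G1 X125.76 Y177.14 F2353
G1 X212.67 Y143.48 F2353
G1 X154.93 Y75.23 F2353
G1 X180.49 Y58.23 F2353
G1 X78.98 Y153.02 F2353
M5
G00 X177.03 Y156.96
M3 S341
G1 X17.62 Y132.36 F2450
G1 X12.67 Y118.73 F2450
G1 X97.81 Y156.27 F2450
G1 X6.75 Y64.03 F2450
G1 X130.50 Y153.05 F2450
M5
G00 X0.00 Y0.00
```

Machine Y-up, SVG Y-down with viewBox height 183.45, so y_svg = 183.45 − y_machine; X carries over.

Run 1: S420 ⇒ score layer `#ff8800`. The run returns to its start, so emit a `<polygon>` with points (Y-flipped): 78.98,30.43 12.07,167.40 125.76,6.31 212.67,39.97 154.93,108.22 180.49,125.22.

Run 2: the run's S341 means `#008000` (engrave). The run is open, so emit a `<polyline>` with points (Y-flipped): 177.03,26.49 17.62,51.09 12.67,64.72 97.81,27.18 6.75,119.42 130.50,30.40.

<svg xmlns="http://www.w3.org/2000/svg" width="236.33mm" height="183.45mm" viewBox="0 0 236.33 183.45">
  <polygon points="78.98,30.43 12.07,167.40 125.76,6.31 212.67,39.97 154.93,108.22 180.49,125.22" fill="none" stroke="#ff8800"/>
  <polyline points="177.03,26.49 17.62,51.09 12.67,64.72 97.81,27.18 6.75,119.42 130.50,30.40" fill="none" stroke="#008000"/>
</svg>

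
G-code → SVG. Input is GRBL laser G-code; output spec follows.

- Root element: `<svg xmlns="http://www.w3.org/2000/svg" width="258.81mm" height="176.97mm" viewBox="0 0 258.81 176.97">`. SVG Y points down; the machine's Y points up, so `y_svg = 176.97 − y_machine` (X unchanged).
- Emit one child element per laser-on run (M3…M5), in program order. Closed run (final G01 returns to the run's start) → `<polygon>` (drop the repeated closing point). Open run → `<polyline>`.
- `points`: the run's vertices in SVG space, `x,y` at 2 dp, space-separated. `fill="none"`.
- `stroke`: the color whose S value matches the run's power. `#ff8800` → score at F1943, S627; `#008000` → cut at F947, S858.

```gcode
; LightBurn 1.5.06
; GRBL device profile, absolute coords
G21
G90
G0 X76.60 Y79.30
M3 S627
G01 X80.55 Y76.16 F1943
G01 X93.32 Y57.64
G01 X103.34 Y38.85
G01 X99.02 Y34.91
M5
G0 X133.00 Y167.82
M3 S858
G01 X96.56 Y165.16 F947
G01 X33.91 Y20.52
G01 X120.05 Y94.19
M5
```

<svg xmlns="http://www.w3.org/2000/svg" width="258.81mm" height="176.97mm" viewBox="0 0 258.81 176.97">
  <polyline points="76.60,97.67 80.55,100.81 93.32,119.33 103.34,138.12 99.02,142.06" fill="none" stroke="#ff8800"/>
  <polyline points="133.00,9.15 96.56,11.81 33.91,156.45 120.05,82.78" fill="none" stroke="#008000"/>
</svg>

y_svg = 176.97 − y_m.

[1] S627→`#ff8800` (score); open run; points: 76.60,97.67 80.55,100.81 93.32,119.33 103.34,138.12 99.02,142.06

[2] S858→`#008000` (cut); open run; points: 133.00,9.15 96.56,11.81 33.91,156.45 120.05,82.78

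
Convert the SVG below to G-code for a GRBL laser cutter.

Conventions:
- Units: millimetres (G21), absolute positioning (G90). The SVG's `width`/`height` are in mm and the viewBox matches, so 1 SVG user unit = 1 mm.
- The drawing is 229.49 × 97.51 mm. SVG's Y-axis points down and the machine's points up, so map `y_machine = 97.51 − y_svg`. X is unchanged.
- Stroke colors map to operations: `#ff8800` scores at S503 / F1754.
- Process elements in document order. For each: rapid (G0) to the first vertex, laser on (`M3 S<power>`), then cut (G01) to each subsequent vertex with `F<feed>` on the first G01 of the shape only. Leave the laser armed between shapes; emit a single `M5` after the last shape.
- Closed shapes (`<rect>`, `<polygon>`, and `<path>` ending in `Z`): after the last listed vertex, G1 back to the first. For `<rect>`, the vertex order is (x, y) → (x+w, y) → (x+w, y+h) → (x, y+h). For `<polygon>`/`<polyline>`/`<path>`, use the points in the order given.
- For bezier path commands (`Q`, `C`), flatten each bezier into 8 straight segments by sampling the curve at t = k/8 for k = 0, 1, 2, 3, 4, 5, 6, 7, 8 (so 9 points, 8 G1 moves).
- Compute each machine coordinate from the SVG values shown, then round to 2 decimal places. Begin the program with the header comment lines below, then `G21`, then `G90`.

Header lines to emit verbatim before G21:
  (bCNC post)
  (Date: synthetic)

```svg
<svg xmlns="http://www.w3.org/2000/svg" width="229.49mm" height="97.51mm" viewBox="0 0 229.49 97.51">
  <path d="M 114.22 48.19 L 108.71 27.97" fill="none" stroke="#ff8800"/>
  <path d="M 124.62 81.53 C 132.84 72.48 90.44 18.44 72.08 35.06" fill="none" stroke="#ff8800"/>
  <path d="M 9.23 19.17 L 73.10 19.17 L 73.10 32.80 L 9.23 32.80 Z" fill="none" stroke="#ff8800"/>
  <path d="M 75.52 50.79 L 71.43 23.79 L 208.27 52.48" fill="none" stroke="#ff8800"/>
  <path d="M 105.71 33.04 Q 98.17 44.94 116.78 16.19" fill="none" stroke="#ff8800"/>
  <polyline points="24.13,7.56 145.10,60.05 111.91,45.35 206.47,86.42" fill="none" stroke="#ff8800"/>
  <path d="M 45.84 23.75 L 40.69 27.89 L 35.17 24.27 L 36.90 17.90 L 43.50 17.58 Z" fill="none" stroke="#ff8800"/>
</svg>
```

1 u = 1 mm; y_m = 97.51 − y.

[1] `<path>` line segment, #ff8800→score S503 F1754: (114.22,49.32) → (108.71,69.54)

[2] `<path>` cubic bezier, #ff8800→score S503 F1754: (124.62,15.98) → (125.48,21.26) → (122.46,29.40) → (116.45,39.04) → (108.32,48.84) → (98.94,57.44) → (89.19,63.47) → (79.95,65.60) → (72.08,62.45)

[3] `<path>` rectangle, #ff8800→score S503 F1754: (9.23,78.34) → (73.10,78.34) → (73.10,64.71) → (9.23,64.71) → (9.23,78.34) (closed)

[4] `<path>` open polyline, #ff8800→score S503 F1754: (75.52,46.72) → (71.43,73.72) → (208.27,45.03)

[5] `<path>` quadratic bezier, #ff8800→score S503 F1754: (105.71,64.47) → (104.23,62.13) → (103.57,61.06) → (103.73,61.26) → (104.71,62.73) → (106.50,65.47) → (109.11,69.49) → (112.54,74.77) → (116.78,81.32)

[6] `<polyline>` open polyline, #ff8800→score S503 F1754: (24.13,89.95) → (145.10,37.46) → (111.91,52.16) → (206.47,11.09)

[7] `<path>` regular polygon, #ff8800→score S503 F1754: (45.84,73.76) → (40.69,69.62) → (35.17,73.24) → (36.90,79.61) → (43.50,79.93) → (45.84,73.76) (closed)

(bCNC post)
(Date: synthetic)
G21
G90
G0 X114.22 Y49.32
M3 S503
G01 X108.71 Y69.54 F1754
G0 X124.62 Y15.98
M3 S503
G01 X125.48 Y21.26 F1754
G01 X122.46 Y29.40
G01 X116.45 Y39.04
G01 X108.32 Y48.84
G01 X98.94 Y57.44
G01 X89.19 Y63.47
G01 X79.95 Y65.60
G01 X72.08 Y62.45
G0 X9.23 Y78.34
M3 S503
G01 X73.10 Y78.34 F1754
G01 X73.10 Y64.71
G01 X9.23 Y64.71
G01 X9.23 Y78.34
G0 X75.52 Y46.72
M3 S503
G01 X71.43 Y73.72 F1754
G01 X208.27 Y45.03
G0 X105.71 Y64.47
M3 S503
G01 X104.23 Y62.13 F1754
G01 X103.57 Y61.06
G01 X103.73 Y61.26
G01 X104.71 Y62.73
G01 X106.50 Y65.47
G01 X109.11 Y69.49
G01 X112.54 Y74.77
G01 X116.78 Y81.32
G0 X24.13 Y89.95
M3 S503
G01 X145.10 Y37.46 F1754
G01 X111.91 Y52.16
G01 X206.47 Y11.09
G0 X45.84 Y73.76
M3 S503
G01 X40.69 Y69.62 F1754
G01 X35.17 Y73.24
G01 X36.90 Y79.61
G01 X43.50 Y79.93
G01 X45.84 Y73.76
M5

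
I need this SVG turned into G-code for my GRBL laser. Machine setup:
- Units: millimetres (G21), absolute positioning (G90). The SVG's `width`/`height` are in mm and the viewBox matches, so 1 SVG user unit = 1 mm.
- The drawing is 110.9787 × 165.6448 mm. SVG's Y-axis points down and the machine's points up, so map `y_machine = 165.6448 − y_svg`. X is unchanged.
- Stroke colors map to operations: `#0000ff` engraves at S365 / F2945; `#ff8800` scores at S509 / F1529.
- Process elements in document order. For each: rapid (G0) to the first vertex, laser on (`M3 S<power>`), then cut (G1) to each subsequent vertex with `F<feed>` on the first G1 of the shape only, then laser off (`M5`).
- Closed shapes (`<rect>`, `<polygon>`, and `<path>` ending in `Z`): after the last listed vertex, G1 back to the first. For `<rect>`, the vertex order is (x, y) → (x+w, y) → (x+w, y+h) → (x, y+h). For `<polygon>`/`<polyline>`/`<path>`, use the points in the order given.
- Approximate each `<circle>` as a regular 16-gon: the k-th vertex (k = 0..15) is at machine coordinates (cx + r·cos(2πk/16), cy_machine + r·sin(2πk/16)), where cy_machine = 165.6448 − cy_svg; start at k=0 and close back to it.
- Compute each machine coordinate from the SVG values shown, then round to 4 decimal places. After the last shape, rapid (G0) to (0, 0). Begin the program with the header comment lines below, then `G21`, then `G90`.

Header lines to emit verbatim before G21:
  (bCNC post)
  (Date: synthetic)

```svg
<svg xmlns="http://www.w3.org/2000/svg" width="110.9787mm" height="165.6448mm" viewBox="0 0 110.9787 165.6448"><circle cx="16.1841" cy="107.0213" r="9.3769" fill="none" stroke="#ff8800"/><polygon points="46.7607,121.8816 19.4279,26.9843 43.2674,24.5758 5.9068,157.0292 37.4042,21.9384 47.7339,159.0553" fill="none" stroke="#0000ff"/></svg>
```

(bCNC post)
(Date: synthetic)
G21
G90
G0 X25.5610 Y58.6235
M3 S509
G1 X24.8472 Y62.2119 F1529
G1 X22.8146 Y65.2540
G1 X19.7725 Y67.2866
G1 X16.1841 Y68.0004
G1 X12.5957 Y67.2866
G1 X9.5536 Y65.2540
G1 X7.5210 Y62.2119
G1 X6.8072 Y58.6235
G1 X7.5210 Y55.0351
G1 X9.5536 Y51.9930
G1 X12.5957 Y49.9604
G1 X16.1841 Y49.2466
G1 X19.7725 Y49.9604
G1 X22.8146 Y51.9930
G1 X24.8472 Y55.0351
G1 X25.5610 Y58.6235
M5
G0 X46.7607 Y43.7632
M3 S365
G1 X19.4279 Y138.6605 F2945
G1 X43.2674 Y141.0690
G1 X5.9068 Y8.6156
G1 X37.4042 Y143.7064
G1 X47.7339 Y6.5895
G1 X46.7607 Y43.7632
M5
G0 X0.0000 Y0.0000

viewBox `0 0 110.9787 165.6448` with mm width/height → 1 unit = 1 mm. Flip: y_m = 165.6448 − y_svg.

**Shape 1** — `<circle>` circle, stroke `#ff8800` → score (S509, F1529). Machine vertices: (25.5610,58.6235) → (24.8472,62.2119) → (22.8146,65.2540) → (19.7725,67.2866) → (16.1841,68.0004) → (12.5957,67.2866) → (9.5536,65.2540) → (7.5210,62.2119) → (6.8072,58.6235) → (7.5210,55.0351) → (9.5536,51.9930) → (12.5957,49.9604) → (16.1841,49.2466) → (19.7725,49.9604) → (22.8146,51.9930) → (24.8472,55.0351) → (25.5610,58.6235). Closed: final G1 returns to the first vertex.

**Shape 2** — `<polygon>` closed polygon, stroke `#0000ff` → engrave (S365, F2945). Machine vertices: (46.7607,43.7632) → (19.4279,138.6605) → (43.2674,141.0690) → (5.9068,8.6156) → (37.4042,143.7064) → (47.7339,6.5895) → (46.7607,43.7632). Closed: final G1 returns to the first vertex.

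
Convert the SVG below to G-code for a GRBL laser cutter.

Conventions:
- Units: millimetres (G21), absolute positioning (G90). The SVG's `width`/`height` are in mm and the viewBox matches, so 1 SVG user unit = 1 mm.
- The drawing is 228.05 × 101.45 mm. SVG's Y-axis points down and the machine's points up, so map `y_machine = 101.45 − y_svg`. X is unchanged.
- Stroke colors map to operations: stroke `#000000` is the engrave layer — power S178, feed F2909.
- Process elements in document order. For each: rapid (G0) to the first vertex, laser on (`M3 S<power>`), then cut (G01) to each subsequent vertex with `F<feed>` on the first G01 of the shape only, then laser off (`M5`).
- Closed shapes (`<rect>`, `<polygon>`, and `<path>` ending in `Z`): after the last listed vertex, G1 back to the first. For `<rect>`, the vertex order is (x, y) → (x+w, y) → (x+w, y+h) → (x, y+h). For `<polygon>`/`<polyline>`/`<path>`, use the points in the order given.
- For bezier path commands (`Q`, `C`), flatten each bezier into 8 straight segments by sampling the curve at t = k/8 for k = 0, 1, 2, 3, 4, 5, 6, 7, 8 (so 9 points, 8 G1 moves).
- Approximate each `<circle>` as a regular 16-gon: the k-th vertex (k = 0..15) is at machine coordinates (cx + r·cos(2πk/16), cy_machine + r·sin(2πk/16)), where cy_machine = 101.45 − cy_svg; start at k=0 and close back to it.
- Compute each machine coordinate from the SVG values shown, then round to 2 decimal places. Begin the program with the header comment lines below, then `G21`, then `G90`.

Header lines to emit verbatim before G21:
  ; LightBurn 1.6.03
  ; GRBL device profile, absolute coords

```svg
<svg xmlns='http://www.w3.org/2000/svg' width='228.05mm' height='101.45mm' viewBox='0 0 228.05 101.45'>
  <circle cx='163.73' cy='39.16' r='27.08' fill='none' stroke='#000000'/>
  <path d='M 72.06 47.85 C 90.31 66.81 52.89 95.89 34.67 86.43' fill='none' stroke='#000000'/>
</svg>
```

; LightBurn 1.6.03
; GRBL device profile, absolute coords
G21
G90
G0 X190.81 Y62.29
M3 S178
G01 X188.75 Y72.65 F2909
G01 X182.88 Y81.44
G01 X174.09 Y87.31
G01 X163.73 Y89.37
G01 X153.37 Y87.31
G01 X144.58 Y81.44
G01 X138.71 Y72.65
G01 X136.65 Y62.29
G01 X138.71 Y51.93
G01 X144.58 Y43.14
G01 X153.37 Y37.27
G01 X163.73 Y35.21
G01 X174.09 Y37.27
G01 X182.88 Y43.14
G01 X188.75 Y51.93
G01 X190.81 Y62.29
M5
G0 X72.06 Y53.60
M3 S178
G01 X76.44 Y46.11 F2909
G01 X76.48 Y38.24
G01 X73.05 Y30.57
G01 X67.04 Y23.65
G01 X59.32 Y18.07
G01 X50.77 Y14.39
G01 X42.26 Y13.18
G01 X34.67 Y15.02
M5

viewBox `0 0 228.05 101.45` with mm width/height → 1 unit = 1 mm. Flip: y_m = 101.45 − y_svg.

**Shape 1** — `<circle>` circle, stroke `#000000` → engrave (S178, F2909). Machine vertices: (190.81,62.29) → (188.75,72.65) → (182.88,81.44) → (174.09,87.31) → (163.73,89.37) → (153.37,87.31) → (144.58,81.44) → (138.71,72.65) → (136.65,62.29) → (138.71,51.93) → (144.58,43.14) → (153.37,37.27) → (163.73,35.21) → (174.09,37.27) → (182.88,43.14) → (188.75,51.93) → (190.81,62.29). Closed: final G1 returns to the first vertex.

**Shape 2** — `<path>` cubic bezier, stroke `#000000` → engrave (S178, F2909). Control points (SVG): P0=(72.06,47.85), P1=(90.31,66.81), P2=(52.89,95.89), P3=(34.67,86.43); sampled at t=k/8. Machine vertices: (72.06,53.60) → (76.44,46.11) → (76.48,38.24) → (73.05,30.57) → (67.04,23.65) → (59.32,18.07) → (50.77,14.39) → (42.26,13.18) → (34.67,15.02). Open path.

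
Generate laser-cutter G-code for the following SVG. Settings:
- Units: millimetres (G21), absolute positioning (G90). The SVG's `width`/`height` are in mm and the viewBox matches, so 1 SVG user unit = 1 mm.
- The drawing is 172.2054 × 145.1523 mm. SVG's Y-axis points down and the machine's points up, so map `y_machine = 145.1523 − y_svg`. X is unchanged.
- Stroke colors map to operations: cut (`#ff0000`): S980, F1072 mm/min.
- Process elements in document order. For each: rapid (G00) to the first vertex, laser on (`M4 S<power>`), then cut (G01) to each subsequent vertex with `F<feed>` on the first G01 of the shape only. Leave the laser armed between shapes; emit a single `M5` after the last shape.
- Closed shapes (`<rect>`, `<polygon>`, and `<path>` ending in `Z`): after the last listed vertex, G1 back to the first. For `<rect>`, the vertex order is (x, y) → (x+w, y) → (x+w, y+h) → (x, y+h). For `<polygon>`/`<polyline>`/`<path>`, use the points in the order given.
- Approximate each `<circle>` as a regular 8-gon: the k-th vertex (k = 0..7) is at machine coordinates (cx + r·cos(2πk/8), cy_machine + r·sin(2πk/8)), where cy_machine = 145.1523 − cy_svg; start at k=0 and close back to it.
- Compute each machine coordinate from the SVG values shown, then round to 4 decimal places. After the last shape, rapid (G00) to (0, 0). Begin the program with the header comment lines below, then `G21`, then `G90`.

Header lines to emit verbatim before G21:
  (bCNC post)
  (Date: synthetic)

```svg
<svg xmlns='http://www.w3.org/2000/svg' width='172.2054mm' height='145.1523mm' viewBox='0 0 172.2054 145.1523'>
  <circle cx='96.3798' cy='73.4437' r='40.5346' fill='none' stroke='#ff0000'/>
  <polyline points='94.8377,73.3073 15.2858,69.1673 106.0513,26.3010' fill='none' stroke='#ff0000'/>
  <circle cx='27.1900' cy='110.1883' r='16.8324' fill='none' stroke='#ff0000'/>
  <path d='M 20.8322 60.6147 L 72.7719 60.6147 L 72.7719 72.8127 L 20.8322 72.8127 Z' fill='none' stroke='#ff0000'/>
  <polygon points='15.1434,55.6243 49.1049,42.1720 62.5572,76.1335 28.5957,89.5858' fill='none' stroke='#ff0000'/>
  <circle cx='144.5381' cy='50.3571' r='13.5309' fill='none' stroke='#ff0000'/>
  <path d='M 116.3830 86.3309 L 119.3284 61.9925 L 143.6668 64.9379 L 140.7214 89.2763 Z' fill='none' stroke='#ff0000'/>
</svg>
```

viewBox `0 0 172.2054 145.1523` with mm width/height → 1 unit = 1 mm. Flip: y_m = 145.1523 − y_svg.

**Shape 1** — `<circle>` circle, stroke `#ff0000` → cut (S980, F1072). Machine vertices: (136.9144,71.7086) → (125.0421,100.3709) → (96.3798,112.2432) → (67.7175,100.3709) → (55.8452,71.7086) → (67.7175,43.0463) → (96.3798,31.1740) → (125.0421,43.0463) → (136.9144,71.7086). Closed: final G1 returns to the first vertex.

**Shape 2** — `<polyline>` open polyline, stroke `#ff0000` → cut (S980, F1072). Machine vertices: (94.8377,71.8450) → (15.2858,75.9850) → (106.0513,118.8513). Open path.

**Shape 3** — `<circle>` circle, stroke `#ff0000` → cut (S980, F1072). Machine vertices: (44.0224,34.9640) → (39.0923,46.8663) → (27.1900,51.7964) → (15.2877,46.8663) → (10.3576,34.9640) → (15.2877,23.0617) → (27.1900,18.1316) → (39.0923,23.0617) → (44.0224,34.9640). Closed: final G1 returns to the first vertex.

**Shape 4** — `<path>` rectangle, stroke `#ff0000` → cut (S980, F1072). Machine vertices: (20.8322,84.5376) → (72.7719,84.5376) → (72.7719,72.3396) → (20.8322,72.3396) → (20.8322,84.5376). Closed: final G1 returns to the first vertex.

**Shape 5** — `<polygon>` regular polygon, stroke `#ff0000` → cut (S980, F1072). Machine vertices: (15.1434,89.5280) → (49.1049,102.9803) → (62.5572,69.0188) → (28.5957,55.5665) → (15.1434,89.5280). Closed: final G1 returns to the first vertex.

**Shape 6** — `<circle>` circle, stroke `#ff0000` → cut (S980, F1072). Machine vertices: (158.0690,94.7952) → (154.1059,104.3630) → (144.5381,108.3261) → (134.9703,104.3630) → (131.0072,94.7952) → (134.9703,85.2274) → (144.5381,81.2643) → (154.1059,85.2274) → (158.0690,94.7952). Closed: final G1 returns to the first vertex.

**Shape 7** — `<path>` regular polygon, stroke `#ff0000` → cut (S980, F1072). Machine vertices: (116.3830,58.8214) → (119.3284,83.1598) → (143.6668,80.2144) → (140.7214,55.8760) → (116.3830,58.8214). Closed: final G1 returns to the first vertex.

(bCNC post)
(Date: synthetic)
G21
G90
G00 X136.9144 Y71.7086
M4 S980
G01 X125.0421 Y100.3709 F1072
G01 X96.3798 Y112.2432
G01 X67.7175 Y100.3709
G01 X55.8452 Y71.7086
G01 X67.7175 Y43.0463
G01 X96.3798 Y31.1740
G01 X125.0421 Y43.0463
G01 X136.9144 Y71.7086
G00 X94.8377 Y71.8450
M4 S980
G01 X15.2858 Y75.9850 F1072
G01 X106.0513 Y118.8513
G00 X44.0224 Y34.9640
M4 S980
G01 X39.0923 Y46.8663 F1072
G01 X27.1900 Y51.7964
G01 X15.2877 Y46.8663
G01 X10.3576 Y34.9640
G01 X15.2877 Y23.0617
G01 X27.1900 Y18.1316
G01 X39.0923 Y23.0617
G01 X44.0224 Y34.9640
G00 X20.8322 Y84.5376
M4 S980
G01 X72.7719 Y84.5376 F1072
G01 X72.7719 Y72.3396
G01 X20.8322 Y72.3396
G01 X20.8322 Y84.5376
G00 X15.1434 Y89.5280
M4 S980
G01 X49.1049 Y102.9803 F1072
G01 X62.5572 Y69.0188
G01 X28.5957 Y55.5665
G01 X15.1434 Y89.5280
G00 X158.0690 Y94.7952
M4 S980
G01 X154.1059 Y104.3630 F1072
G01 X144.5381 Y108.3261
G01 X134.9703 Y104.3630
G01 X131.0072 Y94.7952
G01 X134.9703 Y85.2274
G01 X144.5381 Y81.2643
G01 X154.1059 Y85.2274
G01 X158.0690 Y94.7952
G00 X116.3830 Y58.8214
M4 S980
G01 X119.3284 Y83.1598 F1072
G01 X143.6668 Y80.2144
G01 X140.7214 Y55.8760
G01 X116.3830 Y58.8214
M5
G00 X0.0000 Y0.0000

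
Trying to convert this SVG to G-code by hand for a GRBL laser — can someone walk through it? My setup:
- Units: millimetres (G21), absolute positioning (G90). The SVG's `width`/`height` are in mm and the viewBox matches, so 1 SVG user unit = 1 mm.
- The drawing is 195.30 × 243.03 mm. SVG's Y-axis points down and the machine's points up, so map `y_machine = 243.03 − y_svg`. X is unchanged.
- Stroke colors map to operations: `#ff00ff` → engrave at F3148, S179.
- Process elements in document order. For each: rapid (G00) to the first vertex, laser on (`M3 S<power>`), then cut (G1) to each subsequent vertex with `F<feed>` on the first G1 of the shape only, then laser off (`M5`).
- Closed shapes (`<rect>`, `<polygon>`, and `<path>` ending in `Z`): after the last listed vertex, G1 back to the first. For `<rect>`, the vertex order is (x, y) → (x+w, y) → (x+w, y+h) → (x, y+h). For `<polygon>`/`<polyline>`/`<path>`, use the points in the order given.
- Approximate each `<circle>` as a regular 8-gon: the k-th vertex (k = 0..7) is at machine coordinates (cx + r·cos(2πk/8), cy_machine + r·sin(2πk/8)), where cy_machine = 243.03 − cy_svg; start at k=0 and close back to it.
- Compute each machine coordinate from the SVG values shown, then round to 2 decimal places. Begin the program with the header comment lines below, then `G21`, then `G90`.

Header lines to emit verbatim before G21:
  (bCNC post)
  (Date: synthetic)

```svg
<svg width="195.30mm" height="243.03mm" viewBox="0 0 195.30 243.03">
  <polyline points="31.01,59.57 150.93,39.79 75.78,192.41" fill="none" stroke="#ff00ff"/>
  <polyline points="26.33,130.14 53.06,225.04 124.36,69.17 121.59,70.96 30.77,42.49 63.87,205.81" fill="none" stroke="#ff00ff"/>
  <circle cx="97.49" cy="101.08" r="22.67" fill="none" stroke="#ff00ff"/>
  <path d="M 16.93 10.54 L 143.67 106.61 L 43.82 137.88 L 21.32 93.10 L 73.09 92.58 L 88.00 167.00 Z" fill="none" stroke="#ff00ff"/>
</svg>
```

(bCNC post)
(Date: synthetic)
G21
G90
G00 X31.01 Y183.46
M3 S179
G1 X150.93 Y203.24 F3148
G1 X75.78 Y50.62
M5
G00 X26.33 Y112.89
M3 S179
G1 X53.06 Y17.99 F3148
G1 X124.36 Y173.86
G1 X121.59 Y172.07
G1 X30.77 Y200.54
G1 X63.87 Y37.22
M5
G00 X120.16 Y141.95
M3 S179
G1 X113.52 Y157.98 F3148
G1 X97.49 Y164.62
G1 X81.46 Y157.98
G1 X74.82 Y141.95
G1 X81.46 Y125.92
G1 X97.49 Y119.28
G1 X113.52 Y125.92
G1 X120.16 Y141.95
M5
G00 X16.93 Y232.49
M3 S179
G1 X143.67 Y136.42 F3148
G1 X43.82 Y105.15
G1 X21.32 Y149.93
G1 X73.09 Y150.45
G1 X88.00 Y76.03
G1 X16.93 Y232.49
M5

viewBox `0 0 195.30 243.03` with mm width/height → 1 unit = 1 mm. Flip: y_m = 243.03 − y_svg.

**Shape 1** — `<polyline>` open polyline, stroke `#ff00ff` → engrave (S179, F3148). Machine vertices: (31.01,183.46) → (150.93,203.24) → (75.78,50.62). Open path.

**Shape 2** — `<polyline>` open polyline, stroke `#ff00ff` → engrave (S179, F3148). Machine vertices: (26.33,112.89) → (53.06,17.99) → (124.36,173.86) → (121.59,172.07) → (30.77,200.54) → (63.87,37.22). Open path.

**Shape 3** — `<circle>` circle, stroke `#ff00ff` → engrave (S179, F3148). Machine vertices: (120.16,141.95) → (113.52,157.98) → (97.49,164.62) → (81.46,157.98) → (74.82,141.95) → (81.46,125.92) → (97.49,119.28) → (113.52,125.92) → (120.16,141.95). Closed: final G1 returns to the first vertex.

**Shape 4** — `<path>` closed polygon, stroke `#ff00ff` → engrave (S179, F3148). Machine vertices: (16.93,232.49) → (143.67,136.42) → (43.82,105.15) → (21.32,149.93) → (73.09,150.45) → (88.00,76.03) → (16.93,232.49). Closed: final G1 returns to the first vertex.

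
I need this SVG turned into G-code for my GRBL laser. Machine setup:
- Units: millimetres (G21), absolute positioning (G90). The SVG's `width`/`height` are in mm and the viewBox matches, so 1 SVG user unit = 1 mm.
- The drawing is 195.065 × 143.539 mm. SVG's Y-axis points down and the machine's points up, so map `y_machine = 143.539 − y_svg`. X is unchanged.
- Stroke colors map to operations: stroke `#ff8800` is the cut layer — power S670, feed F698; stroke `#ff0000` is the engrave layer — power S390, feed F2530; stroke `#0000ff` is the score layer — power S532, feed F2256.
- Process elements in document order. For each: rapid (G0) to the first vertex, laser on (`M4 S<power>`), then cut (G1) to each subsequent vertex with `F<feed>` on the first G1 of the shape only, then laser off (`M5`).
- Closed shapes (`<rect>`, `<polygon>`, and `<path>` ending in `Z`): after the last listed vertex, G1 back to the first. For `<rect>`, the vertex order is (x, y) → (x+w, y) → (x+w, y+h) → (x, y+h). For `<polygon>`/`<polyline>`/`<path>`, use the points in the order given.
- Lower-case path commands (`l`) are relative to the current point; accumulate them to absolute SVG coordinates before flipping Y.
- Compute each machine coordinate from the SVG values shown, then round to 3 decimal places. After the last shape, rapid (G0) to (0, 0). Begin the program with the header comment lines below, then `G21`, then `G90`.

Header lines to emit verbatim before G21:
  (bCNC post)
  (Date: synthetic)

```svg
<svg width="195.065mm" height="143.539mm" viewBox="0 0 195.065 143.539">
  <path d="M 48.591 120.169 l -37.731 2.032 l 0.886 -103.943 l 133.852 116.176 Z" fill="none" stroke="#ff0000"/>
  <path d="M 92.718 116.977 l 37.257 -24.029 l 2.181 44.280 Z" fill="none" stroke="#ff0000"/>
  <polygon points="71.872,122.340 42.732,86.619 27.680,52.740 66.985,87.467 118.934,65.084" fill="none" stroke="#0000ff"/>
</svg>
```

1 u = 1 mm; y_m = 143.539 − y.

[1] `<path>` closed polygon, #ff0000→engrave S390 F2530: (48.591,23.370) → (10.860,21.338) → (11.746,125.281) → (145.598,9.105) → (48.591,23.370) (closed)

[2] `<path>` regular polygon, #ff0000→engrave S390 F2530: (92.718,26.562) → (129.975,50.591) → (132.156,6.311) → (92.718,26.562) (closed)

[3] `<polygon>` closed polygon, #0000ff→score S532 F2256: (71.872,21.199) → (42.732,56.920) → (27.680,90.799) → (66.985,56.072) → (118.934,78.455) → (71.872,21.199) (closed)

(bCNC post)
(Date: synthetic)
G21
G90
G0 X48.591 Y23.370
M4 S390
G1 X10.860 Y21.338 F2530
G1 X11.746 Y125.281
G1 X145.598 Y9.105
G1 X48.591 Y23.370
M5
G0 X92.718 Y26.562
M4 S390
G1 X129.975 Y50.591 F2530
G1 X132.156 Y6.311
G1 X92.718 Y26.562
M5
G0 X71.872 Y21.199
M4 S532
G1 X42.732 Y56.920 F2256
G1 X27.680 Y90.799
G1 X66.985 Y56.072
G1 X118.934 Y78.455
G1 X71.872 Y21.199
M5
G0 X0.000 Y0.000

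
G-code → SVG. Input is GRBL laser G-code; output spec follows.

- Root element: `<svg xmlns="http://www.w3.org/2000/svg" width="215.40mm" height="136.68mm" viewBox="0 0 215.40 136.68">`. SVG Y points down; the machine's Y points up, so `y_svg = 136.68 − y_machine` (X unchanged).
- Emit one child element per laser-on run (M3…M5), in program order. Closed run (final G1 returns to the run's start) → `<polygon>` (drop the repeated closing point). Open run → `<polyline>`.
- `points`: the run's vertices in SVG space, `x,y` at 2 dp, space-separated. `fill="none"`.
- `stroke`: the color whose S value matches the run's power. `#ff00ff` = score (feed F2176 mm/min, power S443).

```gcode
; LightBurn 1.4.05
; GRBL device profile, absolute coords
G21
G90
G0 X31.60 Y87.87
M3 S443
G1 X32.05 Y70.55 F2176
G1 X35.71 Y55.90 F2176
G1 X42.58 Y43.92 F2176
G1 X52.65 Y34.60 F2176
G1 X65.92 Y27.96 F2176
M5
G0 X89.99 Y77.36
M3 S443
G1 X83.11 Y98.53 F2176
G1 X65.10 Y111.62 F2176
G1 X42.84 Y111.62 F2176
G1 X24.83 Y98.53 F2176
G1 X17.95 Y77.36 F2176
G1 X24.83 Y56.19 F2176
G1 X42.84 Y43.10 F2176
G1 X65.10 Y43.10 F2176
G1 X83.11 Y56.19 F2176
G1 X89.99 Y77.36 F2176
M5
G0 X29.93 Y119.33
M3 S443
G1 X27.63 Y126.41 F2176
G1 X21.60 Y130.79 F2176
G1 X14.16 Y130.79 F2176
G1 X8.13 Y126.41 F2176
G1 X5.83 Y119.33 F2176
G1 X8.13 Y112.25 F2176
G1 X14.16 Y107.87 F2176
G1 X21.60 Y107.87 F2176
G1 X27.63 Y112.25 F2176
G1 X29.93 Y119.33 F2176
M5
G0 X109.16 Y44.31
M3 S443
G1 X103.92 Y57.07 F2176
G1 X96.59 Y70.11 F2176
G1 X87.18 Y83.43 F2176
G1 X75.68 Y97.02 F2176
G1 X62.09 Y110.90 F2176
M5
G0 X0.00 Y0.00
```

Machine Y-up, SVG Y-down with viewBox height 136.68, so y_svg = 136.68 − y_machine; X carries over. Every run uses S443, so all elements get stroke `#ff00ff` (score).

Run 1: The run is open, so emit a `<polyline>` with points (Y-flipped): 31.60,48.81 32.05,66.13 35.71,80.78 42.58,92.76 52.65,102.08 65.92,108.72.

Run 2: The run returns to its start, so emit a `<polygon>` with points (Y-flipped): 89.99,59.32 83.11,38.15 65.10,25.06 42.84,25.06 24.83,38.15 17.95,59.32 24.83,80.49 42.84,93.58 65.10,93.58 83.11,80.49.

Run 3: The run returns to its start, so emit a `<polygon>` with points (Y-flipped): 29.93,17.35 27.63,10.27 21.60,5.89 14.16,5.89 8.13,10.27 5.83,17.35 8.13,24.43 14.16,28.81 21.60,28.81 27.63,24.43.

Run 4: The run is open, so emit a `<polyline>` with points (Y-flipped): 109.16,92.37 103.92,79.61 96.59,66.57 87.18,53.25 75.68,39.66 62.09,25.78.

<svg xmlns="http://www.w3.org/2000/svg" width="215.40mm" height="136.68mm" viewBox="0 0 215.40 136.68">
  <polyline points="31.60,48.81 32.05,66.13 35.71,80.78 42.58,92.76 52.65,102.08 65.92,108.72" fill="none" stroke="#ff00ff"/>
  <polygon points="89.99,59.32 83.11,38.15 65.10,25.06 42.84,25.06 24.83,38.15 17.95,59.32 24.83,80.49 42.84,93.58 65.10,93.58 83.11,80.49" fill="none" stroke="#ff00ff"/>
  <polygon points="29.93,17.35 27.63,10.27 21.60,5.89 14.16,5.89 8.13,10.27 5.83,17.35 8.13,24.43 14.16,28.81 21.60,28.81 27.63,24.43" fill="none" stroke="#ff00ff"/>
  <polyline points="109.16,92.37 103.92,79.61 96.59,66.57 87.18,53.25 75.68,39.66 62.09,25.78" fill="none" stroke="#ff00ff"/>
</svg>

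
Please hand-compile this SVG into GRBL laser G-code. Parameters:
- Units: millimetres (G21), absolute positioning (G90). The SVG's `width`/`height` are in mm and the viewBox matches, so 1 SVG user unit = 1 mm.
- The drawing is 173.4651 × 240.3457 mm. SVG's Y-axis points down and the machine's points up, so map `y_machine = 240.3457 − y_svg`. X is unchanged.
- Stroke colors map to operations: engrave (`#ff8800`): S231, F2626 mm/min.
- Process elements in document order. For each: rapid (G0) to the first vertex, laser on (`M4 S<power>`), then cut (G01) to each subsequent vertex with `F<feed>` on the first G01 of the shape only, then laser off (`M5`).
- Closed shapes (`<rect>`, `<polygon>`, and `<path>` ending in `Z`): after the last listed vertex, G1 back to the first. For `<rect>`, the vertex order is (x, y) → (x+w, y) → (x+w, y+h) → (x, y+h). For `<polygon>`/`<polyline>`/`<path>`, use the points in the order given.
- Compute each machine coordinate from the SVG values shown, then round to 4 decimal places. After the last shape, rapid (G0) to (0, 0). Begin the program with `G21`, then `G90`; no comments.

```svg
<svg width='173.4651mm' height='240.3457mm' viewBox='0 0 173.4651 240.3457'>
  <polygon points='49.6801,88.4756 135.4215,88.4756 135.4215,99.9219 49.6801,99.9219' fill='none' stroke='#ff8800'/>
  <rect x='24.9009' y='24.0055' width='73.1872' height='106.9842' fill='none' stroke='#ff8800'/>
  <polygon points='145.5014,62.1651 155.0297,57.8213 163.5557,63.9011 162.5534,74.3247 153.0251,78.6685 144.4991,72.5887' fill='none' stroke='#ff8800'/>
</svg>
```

G21
G90
G0 X49.6801 Y151.8701
M4 S231
G01 X135.4215 Y151.8701 F2626
G01 X135.4215 Y140.4238
G01 X49.6801 Y140.4238
G01 X49.6801 Y151.8701
M5
G0 X24.9009 Y216.3402
M4 S231
G01 X98.0881 Y216.3402 F2626
G01 X98.0881 Y109.3560
G01 X24.9009 Y109.3560
G01 X24.9009 Y216.3402
M5
G0 X145.5014 Y178.1806
M4 S231
G01 X155.0297 Y182.5244 F2626
G01 X163.5557 Y176.4446
G01 X162.5534 Y166.0210
G01 X153.0251 Y161.6772
G01 X144.4991 Y167.7570
G01 X145.5014 Y178.1806
M5
G0 X0.0000 Y0.0000

viewBox `0 0 173.4651 240.3457` with mm width/height → 1 unit = 1 mm. Flip: y_m = 240.3457 − y_svg.

**Shape 1** — `<polygon>` rectangle, stroke `#ff8800` → engrave (S231, F2626). Machine vertices: (49.6801,151.8701) → (135.4215,151.8701) → (135.4215,140.4238) → (49.6801,140.4238) → (49.6801,151.8701). Closed: final G1 returns to the first vertex.

**Shape 2** — `<rect>` rectangle, stroke `#ff8800` → engrave (S231, F2626). Machine vertices: (24.9009,216.3402) → (98.0881,216.3402) → (98.0881,109.3560) → (24.9009,109.3560) → (24.9009,216.3402). Closed: final G1 returns to the first vertex.

**Shape 3** — `<polygon>` regular polygon, stroke `#ff8800` → engrave (S231, F2626). Machine vertices: (145.5014,178.1806) → (155.0297,182.5244) → (163.5557,176.4446) → (162.5534,166.0210) → (153.0251,161.6772) → (144.4991,167.7570) → (145.5014,178.1806). Closed: final G1 returns to the first vertex.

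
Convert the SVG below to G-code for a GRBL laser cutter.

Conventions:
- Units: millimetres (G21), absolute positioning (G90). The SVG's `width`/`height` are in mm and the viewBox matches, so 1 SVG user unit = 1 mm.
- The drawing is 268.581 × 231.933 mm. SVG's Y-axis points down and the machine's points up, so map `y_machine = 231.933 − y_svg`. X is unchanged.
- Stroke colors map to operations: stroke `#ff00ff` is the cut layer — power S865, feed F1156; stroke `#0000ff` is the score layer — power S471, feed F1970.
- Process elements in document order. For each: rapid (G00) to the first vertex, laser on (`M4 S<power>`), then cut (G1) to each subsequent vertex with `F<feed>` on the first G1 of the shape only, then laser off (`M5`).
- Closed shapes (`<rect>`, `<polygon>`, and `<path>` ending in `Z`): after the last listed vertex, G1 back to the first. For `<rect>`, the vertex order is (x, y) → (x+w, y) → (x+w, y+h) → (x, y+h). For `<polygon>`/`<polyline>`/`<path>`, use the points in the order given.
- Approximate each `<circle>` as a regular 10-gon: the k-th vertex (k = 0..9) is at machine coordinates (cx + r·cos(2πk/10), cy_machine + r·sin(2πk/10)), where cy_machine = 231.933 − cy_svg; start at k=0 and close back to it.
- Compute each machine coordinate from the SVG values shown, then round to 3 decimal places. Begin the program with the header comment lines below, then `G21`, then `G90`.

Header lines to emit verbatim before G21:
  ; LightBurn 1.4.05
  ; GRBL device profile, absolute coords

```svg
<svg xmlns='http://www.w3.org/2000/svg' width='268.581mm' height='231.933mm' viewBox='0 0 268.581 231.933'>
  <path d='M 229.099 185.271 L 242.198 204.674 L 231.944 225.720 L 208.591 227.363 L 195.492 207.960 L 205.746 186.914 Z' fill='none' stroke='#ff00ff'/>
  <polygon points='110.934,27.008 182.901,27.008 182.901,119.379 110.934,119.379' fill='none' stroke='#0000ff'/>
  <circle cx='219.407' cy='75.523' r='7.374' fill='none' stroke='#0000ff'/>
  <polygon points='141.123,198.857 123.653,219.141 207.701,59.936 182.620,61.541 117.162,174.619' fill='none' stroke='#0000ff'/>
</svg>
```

viewBox `0 0 268.581 231.933` with mm width/height → 1 unit = 1 mm. Flip: y_m = 231.933 − y_svg.

**Shape 1** — `<path>` regular polygon, stroke `#ff00ff` → cut (S865, F1156). Machine vertices: (229.099,46.662) → (242.198,27.259) → (231.944,6.213) → (208.591,4.570) → (195.492,23.973) → (205.746,45.019) → (229.099,46.662). Closed: final G1 returns to the first vertex.

**Shape 2** — `<polygon>` rectangle, stroke `#0000ff` → score (S471, F1970). Machine vertices: (110.934,204.925) → (182.901,204.925) → (182.901,112.554) → (110.934,112.554) → (110.934,204.925). Closed: final G1 returns to the first vertex.

**Shape 3** — `<circle>` circle, stroke `#0000ff` → score (S471, F1970). Machine vertices: (226.781,156.410) → (225.373,160.744) → (221.686,163.423) → (217.128,163.423) → (213.441,160.744) → (212.033,156.410) → (213.441,152.076) → (217.128,149.397) → (221.686,149.397) → (225.373,152.076) → (226.781,156.410). Closed: final G1 returns to the first vertex.

**Shape 4** — `<polygon>` closed polygon, stroke `#0000ff` → score (S471, F1970). Machine vertices: (141.123,33.076) → (123.653,12.792) → (207.701,171.997) → (182.620,170.392) → (117.162,57.314) → (141.123,33.076). Closed: final G1 returns to the first vertex.

; LightBurn 1.4.05
; GRBL device profile, absolute coords
G21
G90
G00 X229.099 Y46.662
M4 S865
G1 X242.198 Y27.259 F1156
G1 X231.944 Y6.213
G1 X208.591 Y4.570
G1 X195.492 Y23.973
G1 X205.746 Y45.019
G1 X229.099 Y46.662
M5
G00 X110.934 Y204.925
M4 S471
G1 X182.901 Y204.925 F1970
G1 X182.901 Y112.554
G1 X110.934 Y112.554
G1 X110.934 Y204.925
M5
G00 X226.781 Y156.410
M4 S471
G1 X225.373 Y160.744 F1970
G1 X221.686 Y163.423
G1 X217.128 Y163.423
G1 X213.441 Y160.744
G1 X212.033 Y156.410
G1 X213.441 Y152.076
G1 X217.128 Y149.397
G1 X221.686 Y149.397
G1 X225.373 Y152.076
G1 X226.781 Y156.410
M5
G00 X141.123 Y33.076
M4 S471
G1 X123.653 Y12.792 F1970
G1 X207.701 Y171.997
G1 X182.620 Y170.392
G1 X117.162 Y57.314
G1 X141.123 Y33.076
M5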